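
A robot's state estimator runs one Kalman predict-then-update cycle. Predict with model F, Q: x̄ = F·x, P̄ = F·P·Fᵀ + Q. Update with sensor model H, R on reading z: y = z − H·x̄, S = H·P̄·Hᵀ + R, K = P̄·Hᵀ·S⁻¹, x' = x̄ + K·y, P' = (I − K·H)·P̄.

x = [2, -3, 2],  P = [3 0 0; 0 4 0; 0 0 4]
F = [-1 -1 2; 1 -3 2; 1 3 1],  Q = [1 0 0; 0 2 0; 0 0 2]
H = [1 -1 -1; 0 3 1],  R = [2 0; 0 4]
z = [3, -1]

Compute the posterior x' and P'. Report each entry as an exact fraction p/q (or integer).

x' = [-334/625, 5089/3750, -5893/1250]
P' = [4658/625 -1828/625 6008/625; -1828/625 9413/3750 -7481/1250; 6008/625 -7481/1250 21591/1250]

x̄ = F·x = [5, 15, -5]
P̄ = F·P·Fᵀ + Q = [24 25 -7; 25 57 -25; -7 -25 45]
y = z − H·x̄ = [8, -41]
S = H·P̄·Hᵀ + R = [42 -48; -48 412]
K = P̄·Hᵀ·S⁻¹ = [239/625 131/625; 1031/3750 483/1250; -1047/1250 -213/1250]
x' = x̄ + K·y = [-334/625, 5089/3750, -5893/1250]
P' = (I − K·H)·P̄ = [4658/625 -1828/625 6008/625; -1828/625 9413/3750 -7481/1250; 6008/625 -7481/1250 21591/1250]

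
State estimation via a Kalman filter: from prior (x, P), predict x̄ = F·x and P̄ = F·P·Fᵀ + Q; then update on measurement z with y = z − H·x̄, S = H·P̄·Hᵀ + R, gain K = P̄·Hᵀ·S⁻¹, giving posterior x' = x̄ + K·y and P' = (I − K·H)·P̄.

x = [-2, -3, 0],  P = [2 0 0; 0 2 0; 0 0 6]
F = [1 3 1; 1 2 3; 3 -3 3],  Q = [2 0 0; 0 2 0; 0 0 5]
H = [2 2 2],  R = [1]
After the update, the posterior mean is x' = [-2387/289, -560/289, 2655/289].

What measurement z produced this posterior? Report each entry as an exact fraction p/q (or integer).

x̄ = F·x = [-11, -8, 3]
P̄ = F·P·Fᵀ + Q = [28 32 6; 32 66 48; 6 48 95]
S = H·P̄·Hᵀ + R = [1445]
K = P̄·Hᵀ·S⁻¹ = [132/1445; 292/1445; 298/1445]
x' − x̄ = [792/289, 1752/289, 1788/289] = K·y
y = (KᵀK)⁻¹·Kᵀ·(x' − x̄) = [30]
z = y + H·x̄ = [30] + [-32] = [-2]

z = [-2]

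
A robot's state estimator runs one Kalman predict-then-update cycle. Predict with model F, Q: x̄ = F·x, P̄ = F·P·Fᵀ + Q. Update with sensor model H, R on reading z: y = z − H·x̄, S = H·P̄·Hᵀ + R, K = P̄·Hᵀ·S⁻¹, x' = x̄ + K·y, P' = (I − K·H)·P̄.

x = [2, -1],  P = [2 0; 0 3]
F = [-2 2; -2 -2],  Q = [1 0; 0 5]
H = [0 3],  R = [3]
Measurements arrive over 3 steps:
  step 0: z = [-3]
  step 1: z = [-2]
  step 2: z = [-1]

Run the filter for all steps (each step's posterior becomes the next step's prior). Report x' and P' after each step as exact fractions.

step 0: x̄ = F·x = [-6, -2]
step 0: P̄ = F·P·Fᵀ + Q = [21 -4; -4 25]
step 0: y = z − H·x̄ = [3]
step 0: S = H·P̄·Hᵀ + R = [228]
step 0: K = P̄·Hᵀ·S⁻¹ = [-1/19; 25/76]
step 0: x' = x̄ + K·y = [-117/19, -77/76]
step 0: P' = (I − K·H)·P̄ = [387/19 -1/19; -1/19 25/76]
step 1: x̄ = F·x = [391/38, 545/38]
step 1: P̄ = F·P·Fᵀ + Q = [1600/19 1523/19; 1523/19 1660/19]
step 1: y = z − H·x̄ = [-1711/38]
step 1: S = H·P̄·Hᵀ + R = [14997/19]
step 1: K = P̄·Hᵀ·S⁻¹ = [1523/4999; 1660/4999]
step 1: x' = x̄ + K·y = [-17138/4999, -6095/9998]
step 1: P' = (I − K·H)·P̄ = [54727/4999 1523/4999; 1523/4999 1660/4999]
step 2: x̄ = F·x = [28181/4999, 40371/4999]
step 2: P̄ = F·P·Fᵀ + Q = [218363/4999 212268/4999; 212268/4999 262727/4999]
step 2: y = z − H·x̄ = [-126112/4999]
step 2: S = H·P̄·Hᵀ + R = [2379540/4999]
step 2: K = P̄·Hᵀ·S⁻¹ = [53067/198295; 262727/793180]
step 2: x' = x̄ + K·y = [-220891/198295, -55589/198295]
step 2: P' = (I − K·H)·P̄ = [1901783/198295 53067/198295; 53067/198295 262727/793180]

step 0: x' = [-117/19, -77/76], P' = [387/19 -1/19; -1/19 25/76]
step 1: x' = [-17138/4999, -6095/9998], P' = [54727/4999 1523/4999; 1523/4999 1660/4999]
step 2: x' = [-220891/198295, -55589/198295], P' = [1901783/198295 53067/198295; 53067/198295 262727/793180]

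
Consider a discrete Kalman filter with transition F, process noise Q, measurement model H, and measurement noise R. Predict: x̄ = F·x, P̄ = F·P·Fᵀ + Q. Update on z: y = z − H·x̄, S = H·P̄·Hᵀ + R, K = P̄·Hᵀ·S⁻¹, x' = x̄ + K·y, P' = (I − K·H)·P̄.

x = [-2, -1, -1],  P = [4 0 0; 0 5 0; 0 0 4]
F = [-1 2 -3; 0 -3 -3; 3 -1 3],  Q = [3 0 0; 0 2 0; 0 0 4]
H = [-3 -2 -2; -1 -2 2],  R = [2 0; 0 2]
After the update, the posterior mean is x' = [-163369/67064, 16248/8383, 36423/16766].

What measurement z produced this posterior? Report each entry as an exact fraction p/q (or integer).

x̄ = F·x = [3, 6, -8]
P̄ = F·P·Fᵀ + Q = [63 6 -58; 6 83 -21; -58 -21 81]
S = H·P̄·Hᵀ + R = [433 477; 477 1145]
K = P̄·Hᵀ·S⁻¹ = [-3109/134128 -21079/134128; -1891/8383 -779/8383; -7893/33532 10961/33532]
x' − x̄ = [-364561/67064, -34050/8383, 170551/16766] = K·y
y = (KᵀK)⁻¹·Kᵀ·(x' − x̄) = [4, 34]
z = y + H·x̄ = [4, 34] + [-5, -31] = [-1, 3]

z = [-1, 3]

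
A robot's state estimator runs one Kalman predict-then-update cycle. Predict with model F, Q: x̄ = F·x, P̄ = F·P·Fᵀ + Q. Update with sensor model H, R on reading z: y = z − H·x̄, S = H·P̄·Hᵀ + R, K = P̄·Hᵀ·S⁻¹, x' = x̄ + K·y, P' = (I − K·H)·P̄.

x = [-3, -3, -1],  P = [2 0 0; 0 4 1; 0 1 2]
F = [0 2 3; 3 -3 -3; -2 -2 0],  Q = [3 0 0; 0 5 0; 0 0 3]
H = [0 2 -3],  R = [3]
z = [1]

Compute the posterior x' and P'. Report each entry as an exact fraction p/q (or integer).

x' = [-2589/205, 2723/205, 705/82]
P' = [8893/205 -8421/205 -1118/41; -8421/205 10227/205 1350/41; -1118/41 1350/41 1809/82]

x̄ = F·x = [-9, 3, 12]
P̄ = F·P·Fᵀ + Q = [49 -57 -22; -57 95 18; -22 18 27]
y = z − H·x̄ = [31]
S = H·P̄·Hᵀ + R = [410]
K = P̄·Hᵀ·S⁻¹ = [-24/205; 68/205; -9/82]
x' = x̄ + K·y = [-2589/205, 2723/205, 705/82]
P' = (I − K·H)·P̄ = [8893/205 -8421/205 -1118/41; -8421/205 10227/205 1350/41; -1118/41 1350/41 1809/82]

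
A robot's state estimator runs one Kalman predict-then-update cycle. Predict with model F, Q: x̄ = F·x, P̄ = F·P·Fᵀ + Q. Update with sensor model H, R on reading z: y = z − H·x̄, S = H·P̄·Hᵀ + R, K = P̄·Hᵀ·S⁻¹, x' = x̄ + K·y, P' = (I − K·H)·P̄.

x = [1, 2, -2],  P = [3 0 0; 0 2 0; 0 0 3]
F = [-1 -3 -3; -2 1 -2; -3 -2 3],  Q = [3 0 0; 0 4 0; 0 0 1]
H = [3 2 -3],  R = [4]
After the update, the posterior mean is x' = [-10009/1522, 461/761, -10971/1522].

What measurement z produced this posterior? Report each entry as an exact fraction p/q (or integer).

x̄ = F·x = [-1, 4, -13]
P̄ = F·P·Fᵀ + Q = [51 18 -6; 18 30 -4; -6 -4 63]
S = H·P̄·Hᵀ + R = [1522]
K = P̄·Hᵀ·S⁻¹ = [207/1522; 63/761; -215/1522]
x' − x̄ = [-8487/1522, -2583/761, 8815/1522] = K·y
y = (KᵀK)⁻¹·Kᵀ·(x' − x̄) = [-41]
z = y + H·x̄ = [-41] + [44] = [3]

z = [3]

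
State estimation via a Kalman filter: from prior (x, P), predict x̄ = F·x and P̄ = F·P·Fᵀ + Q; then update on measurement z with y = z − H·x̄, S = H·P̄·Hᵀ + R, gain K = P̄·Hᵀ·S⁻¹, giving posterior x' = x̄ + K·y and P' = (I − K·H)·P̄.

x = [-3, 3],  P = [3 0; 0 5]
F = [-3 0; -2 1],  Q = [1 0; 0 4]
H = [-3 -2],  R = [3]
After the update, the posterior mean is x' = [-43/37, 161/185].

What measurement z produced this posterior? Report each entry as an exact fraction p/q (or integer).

x̄ = F·x = [9, 9]
P̄ = F·P·Fᵀ + Q = [28 18; 18 21]
S = H·P̄·Hᵀ + R = [555]
K = P̄·Hᵀ·S⁻¹ = [-8/37; -32/185]
x' − x̄ = [-376/37, -1504/185] = K·y
y = (KᵀK)⁻¹·Kᵀ·(x' − x̄) = [47]
z = y + H·x̄ = [47] + [-45] = [2]

z = [2]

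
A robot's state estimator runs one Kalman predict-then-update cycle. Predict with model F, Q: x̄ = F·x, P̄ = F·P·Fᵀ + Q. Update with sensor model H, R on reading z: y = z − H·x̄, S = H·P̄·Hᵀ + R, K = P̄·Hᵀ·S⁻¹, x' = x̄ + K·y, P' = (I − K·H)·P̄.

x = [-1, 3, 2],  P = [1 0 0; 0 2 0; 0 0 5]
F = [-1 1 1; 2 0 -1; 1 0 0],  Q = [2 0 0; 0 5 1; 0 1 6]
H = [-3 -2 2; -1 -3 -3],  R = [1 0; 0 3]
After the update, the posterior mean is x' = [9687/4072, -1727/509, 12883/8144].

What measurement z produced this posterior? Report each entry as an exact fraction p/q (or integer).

z = [3, 3]

x̄ = F·x = [6, -4, -1]
P̄ = F·P·Fᵀ + Q = [10 -7 -1; -7 14 3; -1 3 7]
S = H·P̄·Hᵀ + R = [79 -12; -12 208]
K = P̄·Hᵀ·S⁻¹ = [-447/2036 445/8144; -23/509 -109/509; 485/4072 -2159/16288]
x' − x̄ = [-14745/4072, 309/509, 21027/8144] = K·y
y = (KᵀK)⁻¹·Kᵀ·(x' − x̄) = [15, -6]
z = y + H·x̄ = [15, -6] + [-12, 9] = [3, 3]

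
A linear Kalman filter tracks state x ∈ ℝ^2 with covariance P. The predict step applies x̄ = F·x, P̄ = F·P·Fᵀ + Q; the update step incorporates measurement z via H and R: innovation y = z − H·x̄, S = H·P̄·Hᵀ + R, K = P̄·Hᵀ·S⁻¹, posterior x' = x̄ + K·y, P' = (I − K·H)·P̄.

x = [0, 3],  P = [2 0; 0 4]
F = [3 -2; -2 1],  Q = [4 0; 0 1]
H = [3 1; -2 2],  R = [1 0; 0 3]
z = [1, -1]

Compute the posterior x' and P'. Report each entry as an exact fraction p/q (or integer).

x̄ = F·x = [-6, 3]
P̄ = F·P·Fᵀ + Q = [38 -20; -20 13]
y = z − H·x̄ = [16, -19]
S = H·P̄·Hᵀ + R = [236 -282; -282 367]
K = P̄·Hᵀ·S⁻¹ = [893/3544 -217/1772; 1363/7088 1161/3544]
x' = x̄ + K·y = [635/1772, -523/3544]
P' = (I − K·H)·P̄ = [193/1772 -265/3544; -265/3544 2953/7088]

x' = [635/1772, -523/3544]
P' = [193/1772 -265/3544; -265/3544 2953/7088]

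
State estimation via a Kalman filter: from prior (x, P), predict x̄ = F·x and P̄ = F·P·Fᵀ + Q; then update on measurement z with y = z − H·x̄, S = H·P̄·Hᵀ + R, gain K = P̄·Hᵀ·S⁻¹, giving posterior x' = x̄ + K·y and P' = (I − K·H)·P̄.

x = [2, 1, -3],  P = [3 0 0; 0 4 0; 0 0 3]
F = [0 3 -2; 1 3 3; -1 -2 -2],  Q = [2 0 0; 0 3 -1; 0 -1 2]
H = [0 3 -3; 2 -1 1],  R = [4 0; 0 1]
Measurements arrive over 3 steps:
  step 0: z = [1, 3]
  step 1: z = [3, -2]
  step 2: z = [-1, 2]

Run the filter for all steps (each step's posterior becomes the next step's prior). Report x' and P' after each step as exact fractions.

step 0: x' = [274722/159823, -88601/319646, -199439/319646], P' = [57300/159823 21149/159823 -14111/159823; 21149/159823 314969/319646 230813/319646; -14111/159823 230813/319646 288233/319646]
step 1: x' = [-750265867/1759714990, 148921450/527914497, -131637985/175971499], P' = [594359349/1759714990 21122602/175971499 -15749366/175971499; 21122602/175971499 466521277/527914497 110183439/175971499; -15749366/175971499 110183439/175971499 141653355/175971499]
step 2: x' = [36750943211760/38620411583813, -5676642675757/77240823167626, 16302590425457/77240823167626], P' = [13037360409763/38620411583813 4640914719098/38620411583813 -3444707295510/38620411583813; 4640914719098/38620411583813 68199971776851/77240823167626 48314947924891/77240823167626; -3444707295510/38620411583813 48314947924891/77240823167626 62116621636235/77240823167626]

step 0: x̄ = F·x = [9, -4, 2]
step 0: P̄ = F·P·Fᵀ + Q = [50 18 -12; 18 69 -46; -12 -46 33]
step 0: y = z − H·x̄ = [19, -21]
step 0: S = H·P̄·Hᵀ + R = [1750 -402; -402 275]
step 0: K = P̄·Hᵀ·S⁻¹ = [26445/159823 79340/159823; 63117/319646 220/159823; -43065/319646 488/159823]
step 0: x' = x̄ + K·y = [274722/159823, -88601/319646, -199439/319646]
step 0: P' = (I − K·H)·P̄ = [57300/159823 21149/159823 -14111/159823; 21149/159823 314969/319646 230813/319646; -14111/159823 230813/319646 288233/319646]
step 1: x̄ = F·x = [133075/319646, -157338/159823, 13318/159823]
step 1: P̄ = F·P·Fᵀ + Q = [1857189/319646 990550/159823 -690923/159823; 990550/159823 5370723/159823 -3446797/159823; -690923/159823 -3446797/159823 2534754/159823]
step 1: y = z − H·x̄ = [991437/159823, -623377/159823]
step 1: S = H·P̄·Hᵀ + R = [133830931/159823 -34308375/159823; -34308375/159823 11947380/159823]
step 1: K = P̄·Hᵀ·S⁻¹ = [27653976/175971499 409999509/879857495; 33992740/175971499 -9235348/527914497; -23602437/175971499 -28816/175971499]
step 1: x' = x̄ + K·y = [-750265867/1759714990, 148921450/527914497, -131637985/175971499]
step 1: P' = (I − K·H)·P̄ = [594359349/1759714990 21122602/175971499 -15749366/175971499; 21122602/175971499 466521277/527914497 110183439/175971499; -15749366/175971499 110183439/175971499 141653355/175971499]
step 2: x̄ = F·x = [412197420/175971499, -3210190917/1759714990, 7170647701/5279144970]
step 2: P̄ = F·P·Fᵀ + Q = [995918981/175971499 975060556/175971499 -681662550/175971499; 975060556/175971499 52773357759/1759714990 -33674375659/1759714990; -681662550/175971499 -33674375659/1759714990 75089435347/5279144970]
step 2: y = z − H·x̄ = [7520752731/879857495, -15487387856/2639572485]
step 2: S = H·P̄·Hᵀ + R = [656703073847/879857495 -168026188109/879857495; -168026188109/879857495 180719206274/2639572485]
step 2: K = P̄·Hᵀ·S⁻¹ = [6064216510956/38620411583813 17989098804918/38620411583813; 7456883944485/38620411583813 -660682487784/38620411583813; -5175627641754/38620411583813 11422264652/38620411583813]
step 2: x' = x̄ + K·y = [36750943211760/38620411583813, -5676642675757/77240823167626, 16302590425457/77240823167626]
step 2: P' = (I − K·H)·P̄ = [13037360409763/38620411583813 4640914719098/38620411583813 -3444707295510/38620411583813; 4640914719098/38620411583813 68199971776851/77240823167626 48314947924891/77240823167626; -3444707295510/38620411583813 48314947924891/77240823167626 62116621636235/77240823167626]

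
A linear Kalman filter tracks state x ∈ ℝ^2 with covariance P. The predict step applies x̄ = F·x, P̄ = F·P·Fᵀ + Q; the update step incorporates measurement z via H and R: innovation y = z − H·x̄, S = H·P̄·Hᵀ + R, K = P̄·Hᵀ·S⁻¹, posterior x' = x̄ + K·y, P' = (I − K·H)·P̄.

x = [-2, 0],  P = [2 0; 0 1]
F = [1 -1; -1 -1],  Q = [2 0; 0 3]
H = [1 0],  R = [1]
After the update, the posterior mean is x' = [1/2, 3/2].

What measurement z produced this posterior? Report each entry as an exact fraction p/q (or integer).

x̄ = F·x = [-2, 2]
P̄ = F·P·Fᵀ + Q = [5 -1; -1 6]
S = H·P̄·Hᵀ + R = [6]
K = P̄·Hᵀ·S⁻¹ = [5/6; -1/6]
x' − x̄ = [5/2, -1/2] = K·y
y = (KᵀK)⁻¹·Kᵀ·(x' − x̄) = [3]
z = y + H·x̄ = [3] + [-2] = [1]

z = [1]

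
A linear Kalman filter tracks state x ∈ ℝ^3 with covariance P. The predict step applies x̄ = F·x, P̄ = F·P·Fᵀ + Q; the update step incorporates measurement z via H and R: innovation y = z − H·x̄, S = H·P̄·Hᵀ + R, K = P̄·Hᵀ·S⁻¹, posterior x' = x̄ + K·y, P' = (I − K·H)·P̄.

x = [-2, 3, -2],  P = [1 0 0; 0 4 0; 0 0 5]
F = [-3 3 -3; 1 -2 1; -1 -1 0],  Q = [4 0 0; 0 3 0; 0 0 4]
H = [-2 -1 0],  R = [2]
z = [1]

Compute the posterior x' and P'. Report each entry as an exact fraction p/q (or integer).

x' = [117/235, -403/235, 128/235]
P' = [774/235 -1256/235 -509/235; -1256/235 2394/235 996/235; -509/235 996/235 1994/235]

x̄ = F·x = [21, -10, -1]
P̄ = F·P·Fᵀ + Q = [94 -42 -9; -42 25 7; -9 7 9]
y = z − H·x̄ = [33]
S = H·P̄·Hᵀ + R = [235]
K = P̄·Hᵀ·S⁻¹ = [-146/235; 59/235; 11/235]
x' = x̄ + K·y = [117/235, -403/235, 128/235]
P' = (I − K·H)·P̄ = [774/235 -1256/235 -509/235; -1256/235 2394/235 996/235; -509/235 996/235 1994/235]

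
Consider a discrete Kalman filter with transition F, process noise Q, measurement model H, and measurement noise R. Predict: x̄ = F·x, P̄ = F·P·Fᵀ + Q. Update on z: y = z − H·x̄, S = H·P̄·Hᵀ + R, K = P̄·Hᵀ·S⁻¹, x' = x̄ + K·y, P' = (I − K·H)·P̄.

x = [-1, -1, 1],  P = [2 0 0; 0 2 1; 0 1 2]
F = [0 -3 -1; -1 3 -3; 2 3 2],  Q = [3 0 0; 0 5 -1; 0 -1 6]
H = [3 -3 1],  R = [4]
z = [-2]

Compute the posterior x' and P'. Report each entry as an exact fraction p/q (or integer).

x̄ = F·x = [2, -5, -3]
P̄ = F·P·Fᵀ + Q = [29 -6 -31; -6 25 -2; -31 -2 52]
y = z − H·x̄ = [-20]
S = H·P̄·Hᵀ + R = [476]
K = P̄·Hᵀ·S⁻¹ = [37/238; -95/476; -5/68]
x' = x̄ + K·y = [-132/119, -120/119, -26/17]
P' = (I − K·H)·P̄ = [2082/119 2087/238 -869/34; 2087/238 2875/476 -611/68; -869/34 -611/68 3361/68]

x' = [-132/119, -120/119, -26/17]
P' = [2082/119 2087/238 -869/34; 2087/238 2875/476 -611/68; -869/34 -611/68 3361/68]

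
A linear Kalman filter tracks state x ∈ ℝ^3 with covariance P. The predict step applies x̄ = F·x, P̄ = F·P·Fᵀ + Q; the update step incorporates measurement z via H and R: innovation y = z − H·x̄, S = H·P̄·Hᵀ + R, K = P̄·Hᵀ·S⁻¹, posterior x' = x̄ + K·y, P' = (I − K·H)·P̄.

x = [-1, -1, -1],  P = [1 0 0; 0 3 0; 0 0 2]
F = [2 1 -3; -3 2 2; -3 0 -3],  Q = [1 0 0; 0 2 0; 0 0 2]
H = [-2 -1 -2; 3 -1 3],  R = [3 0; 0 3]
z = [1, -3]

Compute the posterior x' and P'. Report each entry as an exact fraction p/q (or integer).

x' = [-97700/29483, 17487/29483, 74668/29483]
P' = [205850/29483 -5928/29483 -203252/29483; -5928/29483 87015/58966 18393/58966; -203252/29483 18393/58966 415363/58966]

x̄ = F·x = [0, -1, 6]
P̄ = F·P·Fᵀ + Q = [26 -12 12; -12 31 -3; 12 -3 29]
y = z − H·x̄ = [12, -22]
S = H·P̄·Hᵀ + R = [290 -428; -428 835]
K = P̄·Hᵀ·S⁻¹ = [244/29483 4574/29483; -33363/58966 -11234/29483; -12037/58966 1364/29483]
x' = x̄ + K·y = [-97700/29483, 17487/29483, 74668/29483]
P' = (I − K·H)·P̄ = [205850/29483 -5928/29483 -203252/29483; -5928/29483 87015/58966 18393/58966; -203252/29483 18393/58966 415363/58966]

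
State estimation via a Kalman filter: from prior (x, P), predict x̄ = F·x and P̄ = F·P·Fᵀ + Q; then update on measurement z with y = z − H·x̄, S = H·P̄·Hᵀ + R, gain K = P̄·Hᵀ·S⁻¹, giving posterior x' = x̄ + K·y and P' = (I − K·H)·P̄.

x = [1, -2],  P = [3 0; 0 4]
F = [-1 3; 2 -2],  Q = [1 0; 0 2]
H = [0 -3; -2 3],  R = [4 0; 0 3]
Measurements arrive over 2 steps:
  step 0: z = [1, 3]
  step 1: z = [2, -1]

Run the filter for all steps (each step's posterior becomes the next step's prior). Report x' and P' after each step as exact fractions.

step 0: x' = [-648/389, -1119/7391], P' = [510/389 180/389; 180/389 2580/7391]
step 1: x' = [-497731/3153883, -1941318/3153883], P' = [2956269/3153883 1035984/3153883; 1035984/3153883 939668/3153883]

step 0: x̄ = F·x = [-7, 6]
step 0: P̄ = F·P·Fᵀ + Q = [40 -30; -30 30]
step 0: y = z − H·x̄ = [19, -29]
step 0: S = H·P̄·Hᵀ + R = [274 -450; -450 793]
step 0: K = P̄·Hᵀ·S⁻¹ = [-135/389 -160/389; -1935/7391 300/7391]
step 0: x' = x̄ + K·y = [-648/389, -1119/7391]
step 0: P' = (I − K·H)·P̄ = [510/389 180/389; 180/389 2580/7391]
step 1: x̄ = F·x = [8955/7391, -22386/7391]
step 1: P̄ = F·P·Fᵀ + Q = [19781/7391 -7500/7391; -7500/7391 36502/7391]
step 1: y = z − H·x̄ = [-52376/7391, 77677/7391]
step 1: S = H·P̄·Hᵀ + R = [358082/7391 -373518/7391; -373518/7391 519815/7391]
step 1: K = P̄·Hᵀ·S⁻¹ = [-776988/3153883 -934862/3153883; -704751/3153883 249012/3153883]
step 1: x' = x̄ + K·y = [-497731/3153883, -1941318/3153883]
step 1: P' = (I − K·H)·P̄ = [2956269/3153883 1035984/3153883; 1035984/3153883 939668/3153883]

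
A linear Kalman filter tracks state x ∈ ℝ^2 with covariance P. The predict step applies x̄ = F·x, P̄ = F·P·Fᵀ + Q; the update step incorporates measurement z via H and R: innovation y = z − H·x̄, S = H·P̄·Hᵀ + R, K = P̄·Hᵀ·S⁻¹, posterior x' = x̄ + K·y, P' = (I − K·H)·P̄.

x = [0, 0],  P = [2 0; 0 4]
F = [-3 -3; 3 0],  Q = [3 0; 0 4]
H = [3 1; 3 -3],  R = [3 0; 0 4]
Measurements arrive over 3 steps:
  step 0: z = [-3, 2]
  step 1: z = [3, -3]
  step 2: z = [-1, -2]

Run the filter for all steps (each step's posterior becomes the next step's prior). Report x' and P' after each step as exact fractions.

step 0: x' = [-78606/138745, -167736/138745], P' = [29514/138745 13734/138745; 13734/138745 58854/138745]
step 1: x' = [658299537/1215848359, 1683474132/1215848359], P' = [251117202/1215848359 108367326/1215848359; 108367326/1215848359 484607334/1215848359]
step 2: x' = [-53177791941/100712642441, 2022034673441/10171976886541], P' = [20783487426/100712642441 8969622246/100712642441; 8969622246/100712642441 4053457317702/10171976886541]

step 0: x̄ = F·x = [0, 0]
step 0: P̄ = F·P·Fᵀ + Q = [57 -18; -18 22]
step 0: y = z − H·x̄ = [-3, 2]
step 0: S = H·P̄·Hᵀ + R = [430 555; 555 1039]
step 0: K = P̄·Hᵀ·S⁻¹ = [34092/138745 2367/27749; 33352/138745 -6768/27749]
step 0: x' = x̄ + K·y = [-78606/138745, -167736/138745]
step 0: P' = (I − K·H)·P̄ = [29514/138745 13734/138745; 13734/138745 58854/138745]
step 1: x̄ = F·x = [739026/138745, -235818/138745]
step 1: P̄ = F·P·Fᵀ + Q = [1458759/138745 -389232/138745; -389232/138745 820606/138745]
step 1: y = z − H·x̄ = [-313005/27749, -3340767/138745]
step 1: S = H·P̄·Hᵀ + R = [2406056/27749 2600481/27749; 2600481/27749 28075441/138745]
step 1: K = P̄·Hᵀ·S⁻¹ = [287239644/1215848359 107062407/1215848359; 269903104/1215848359 -282180006/1215848359]
step 1: x' = x̄ + K·y = [658299537/1215848359, 1683474132/1215848359]
step 1: P' = (I − K·H)·P̄ = [251117202/1215848359 108367326/1215848359; 108367326/1215848359 484607334/1215848359]
step 2: x̄ = F·x = [-7025321007/1215848359, 1974898611/1215848359]
step 2: P̄ = F·P·Fᵀ + Q = [12219677769/1215848359 -3235360752/1215848359; -3235360752/1215848359 7123448254/1215848359]
step 2: y = z − H·x̄ = [17885216051/1215848359, 24568962136/1215848359]
step 2: S = H·P̄·Hᵀ + R = [101335928740/1215848359 108018919671/1215848359; 108018919671/1215848359 237188021179/1215848359]
step 2: K = P̄·Hᵀ·S⁻¹ = [23773361508/100712642441 8860398885/100712642441; 2257084286080/10171976886541 -2360644103142/10171976886541]
step 2: x' = x̄ + K·y = [-53177791941/100712642441, 2022034673441/10171976886541]
step 2: P' = (I − K·H)·P̄ = [20783487426/100712642441 8969622246/100712642441; 8969622246/100712642441 4053457317702/10171976886541]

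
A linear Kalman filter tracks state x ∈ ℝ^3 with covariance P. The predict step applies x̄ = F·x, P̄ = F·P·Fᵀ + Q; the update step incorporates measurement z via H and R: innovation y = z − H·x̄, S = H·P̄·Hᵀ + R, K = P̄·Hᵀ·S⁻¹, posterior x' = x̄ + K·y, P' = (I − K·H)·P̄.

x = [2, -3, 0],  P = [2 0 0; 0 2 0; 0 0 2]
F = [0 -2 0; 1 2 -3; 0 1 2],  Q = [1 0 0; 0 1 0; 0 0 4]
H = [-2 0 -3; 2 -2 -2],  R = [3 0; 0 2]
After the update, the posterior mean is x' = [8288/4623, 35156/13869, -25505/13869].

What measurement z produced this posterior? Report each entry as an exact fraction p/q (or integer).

x̄ = F·x = [6, -4, -3]
P̄ = F·P·Fᵀ + Q = [9 -8 -4; -8 29 -8; -4 -8 14]
S = H·P̄·Hᵀ + R = [117 -24; -24 242]
K = P̄·Hᵀ·S⁻¹ = [-74/4623 265/1541; 4144/13869 -971/4623; -4354/13869 -526/4623]
x' − x̄ = [-19450/4623, 90632/13869, 16102/13869] = K·y
y = (KᵀK)⁻¹·Kᵀ·(x' − x̄) = [5, -24]
z = y + H·x̄ = [5, -24] + [-3, 26] = [2, 2]

z = [2, 2]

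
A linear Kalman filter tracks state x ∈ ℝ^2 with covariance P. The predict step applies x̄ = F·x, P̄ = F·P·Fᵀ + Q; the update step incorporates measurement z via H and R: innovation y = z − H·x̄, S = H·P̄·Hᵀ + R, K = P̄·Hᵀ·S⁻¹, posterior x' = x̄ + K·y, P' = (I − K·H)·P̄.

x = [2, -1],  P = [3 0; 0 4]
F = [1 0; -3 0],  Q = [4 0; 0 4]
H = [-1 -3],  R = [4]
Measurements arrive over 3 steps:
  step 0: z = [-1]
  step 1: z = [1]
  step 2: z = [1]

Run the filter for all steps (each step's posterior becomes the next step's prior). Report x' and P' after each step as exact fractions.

step 0: x' = [33/59, 3/59], P' = [313/59 -111/59; -111/59 65/59]
step 1: x' = [1194/5657, -2352/5657], P' = [30843/5657 -11037/5657; -11037/5657 6419/5657]
step 2: x' = [15743/111143, -42555/111143], P' = [3032993/555715 -1085703/555715; -1085703/555715 631273/555715]

step 0: x̄ = F·x = [2, -6]
step 0: P̄ = F·P·Fᵀ + Q = [7 -9; -9 31]
step 0: y = z − H·x̄ = [-17]
step 0: S = H·P̄·Hᵀ + R = [236]
step 0: K = P̄·Hᵀ·S⁻¹ = [5/59; -21/59]
step 0: x' = x̄ + K·y = [33/59, 3/59]
step 0: P' = (I − K·H)·P̄ = [313/59 -111/59; -111/59 65/59]
step 1: x̄ = F·x = [33/59, -99/59]
step 1: P̄ = F·P·Fᵀ + Q = [549/59 -939/59; -939/59 3053/59]
step 1: y = z − H·x̄ = [-205/59]
step 1: S = H·P̄·Hᵀ + R = [22628/59]
step 1: K = P̄·Hᵀ·S⁻¹ = [567/5657; -2055/5657]
step 1: x' = x̄ + K·y = [1194/5657, -2352/5657]
step 1: P' = (I − K·H)·P̄ = [30843/5657 -11037/5657; -11037/5657 6419/5657]
step 2: x̄ = F·x = [1194/5657, -3582/5657]
step 2: P̄ = F·P·Fᵀ + Q = [53471/5657 -92529/5657; -92529/5657 300215/5657]
step 2: y = z − H·x̄ = [-3895/5657]
step 2: S = H·P̄·Hᵀ + R = [2222860/5657]
step 2: K = P̄·Hᵀ·S⁻¹ = [56029/555715; -202029/555715]
step 2: x' = x̄ + K·y = [15743/111143, -42555/111143]
step 2: P' = (I − K·H)·P̄ = [3032993/555715 -1085703/555715; -1085703/555715 631273/555715]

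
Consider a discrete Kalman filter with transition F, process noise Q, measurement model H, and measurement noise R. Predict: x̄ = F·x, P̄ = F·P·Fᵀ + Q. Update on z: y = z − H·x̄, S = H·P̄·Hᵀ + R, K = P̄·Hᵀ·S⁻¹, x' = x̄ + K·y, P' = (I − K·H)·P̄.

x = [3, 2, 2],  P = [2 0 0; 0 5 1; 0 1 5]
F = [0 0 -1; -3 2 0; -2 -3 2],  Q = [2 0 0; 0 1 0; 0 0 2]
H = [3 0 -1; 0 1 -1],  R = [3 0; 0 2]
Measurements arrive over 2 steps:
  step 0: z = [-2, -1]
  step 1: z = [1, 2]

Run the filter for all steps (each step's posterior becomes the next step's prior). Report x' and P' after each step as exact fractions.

step 0: x̄ = F·x = [-2, -5, -8]
step 0: P̄ = F·P·Fᵀ + Q = [7 -2 -7; -2 39 -14; -7 -14 63]
step 0: y = z − H·x̄ = [-4, -4]
step 0: S = H·P̄·Hᵀ + R = [171 92; 92 132]
step 0: K = P̄·Hᵀ·S⁻¹ = [809/3527 -1721/14108; -955/3527 8327/14108; -1001/3527 -5439/14108]
step 0: x' = x̄ + K·y = [-8569/3527, -22142/3527, -18773/3527]
step 0: P' = (I − K·H)·P̄ = [16753/14108 37109/14108 40551/14108; 37109/14108 139441/14108 122787/14108; 40551/14108 122787/14108 133665/14108]
step 1: x̄ = F·x = [18773/3527, -18577/3527, 46018/3527]
step 1: P̄ = F·P·Fᵀ + Q = [161881/14108 -123921/14108 182133/14108; -123921/14108 277341/14108 -302741/14108; 182133/14108 -302741/14108 532313/14108]
step 1: y = z − H·x̄ = [-6774/3527, 71649/3527]
step 1: S = H·P̄·Hᵀ + R = [234692/3527 -20777/3527; -20777/3527 360838/3527]
step 1: K = P̄·Hᵀ·S⁻¹ = [14624193/47776642 -9288687/47776642; -1822143/47776642 19096475/47776642; -1739035/47776642 -27741399/47776642]
step 1: x' = x̄ + K·y = [37516723/47776642, 139790149/47776642, 63147785/47776642]
step 1: P' = (I − K·H)·P̄ = [64176631/95553284 67629987/95553284 104784735/95553284; 67629987/95553284 290208719/95553284 213822819/95553284; 104784735/95553284 213822819/95553284 324788415/95553284]

step 0: x' = [-8569/3527, -22142/3527, -18773/3527], P' = [16753/14108 37109/14108 40551/14108; 37109/14108 139441/14108 122787/14108; 40551/14108 122787/14108 133665/14108]
step 1: x' = [37516723/47776642, 139790149/47776642, 63147785/47776642], P' = [64176631/95553284 67629987/95553284 104784735/95553284; 67629987/95553284 290208719/95553284 213822819/95553284; 104784735/95553284 213822819/95553284 324788415/95553284]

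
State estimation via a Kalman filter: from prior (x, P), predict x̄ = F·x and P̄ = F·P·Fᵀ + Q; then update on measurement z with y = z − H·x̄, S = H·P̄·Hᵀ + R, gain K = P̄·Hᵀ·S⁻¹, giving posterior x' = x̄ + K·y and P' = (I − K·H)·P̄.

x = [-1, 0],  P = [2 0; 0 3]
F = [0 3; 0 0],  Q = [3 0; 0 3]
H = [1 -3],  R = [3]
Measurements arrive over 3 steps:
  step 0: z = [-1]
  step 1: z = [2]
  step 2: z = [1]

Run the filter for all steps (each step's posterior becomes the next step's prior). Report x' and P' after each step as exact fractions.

step 0: x̄ = F·x = [0, 0]
step 0: P̄ = F·P·Fᵀ + Q = [30 0; 0 3]
step 0: y = z − H·x̄ = [-1]
step 0: S = H·P̄·Hᵀ + R = [60]
step 0: K = P̄·Hᵀ·S⁻¹ = [1/2; -3/20]
step 0: x' = x̄ + K·y = [-1/2, 3/20]
step 0: P' = (I − K·H)·P̄ = [15 9/2; 9/2 33/20]
step 1: x̄ = F·x = [9/20, 0]
step 1: P̄ = F·P·Fᵀ + Q = [357/20 0; 0 3]
step 1: y = z − H·x̄ = [31/20]
step 1: S = H·P̄·Hᵀ + R = [957/20]
step 1: K = P̄·Hᵀ·S⁻¹ = [119/319; -60/319]
step 1: x' = x̄ + K·y = [328/319, -93/319]
step 1: P' = (I − K·H)·P̄ = [3570/319 1071/319; 1071/319 417/319]
step 2: x̄ = F·x = [-279/319, 0]
step 2: P̄ = F·P·Fᵀ + Q = [4710/319 0; 0 3]
step 2: y = z − H·x̄ = [598/319]
step 2: S = H·P̄·Hᵀ + R = [14280/319]
step 2: K = P̄·Hᵀ·S⁻¹ = [157/476; -957/4760]
step 2: x' = x̄ + K·y = [-61/238, -897/2380]
step 2: P' = (I − K·H)·P̄ = [2355/238 1413/476; 1413/476 5667/4760]

step 0: x' = [-1/2, 3/20], P' = [15 9/2; 9/2 33/20]
step 1: x' = [328/319, -93/319], P' = [3570/319 1071/319; 1071/319 417/319]
step 2: x' = [-61/238, -897/2380], P' = [2355/238 1413/476; 1413/476 5667/4760]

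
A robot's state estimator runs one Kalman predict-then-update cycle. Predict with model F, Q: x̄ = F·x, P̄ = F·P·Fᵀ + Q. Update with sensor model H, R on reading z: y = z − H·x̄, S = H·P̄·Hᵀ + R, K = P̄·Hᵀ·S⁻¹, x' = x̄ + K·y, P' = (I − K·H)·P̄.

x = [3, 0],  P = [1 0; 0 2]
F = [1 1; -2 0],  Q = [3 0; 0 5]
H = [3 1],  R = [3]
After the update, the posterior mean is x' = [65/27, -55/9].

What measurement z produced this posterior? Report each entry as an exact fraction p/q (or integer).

z = [1]

x̄ = F·x = [3, -6]
P̄ = F·P·Fᵀ + Q = [6 -2; -2 9]
S = H·P̄·Hᵀ + R = [54]
K = P̄·Hᵀ·S⁻¹ = [8/27; 1/18]
x' − x̄ = [-16/27, -1/9] = K·y
y = (KᵀK)⁻¹·Kᵀ·(x' − x̄) = [-2]
z = y + H·x̄ = [-2] + [3] = [1]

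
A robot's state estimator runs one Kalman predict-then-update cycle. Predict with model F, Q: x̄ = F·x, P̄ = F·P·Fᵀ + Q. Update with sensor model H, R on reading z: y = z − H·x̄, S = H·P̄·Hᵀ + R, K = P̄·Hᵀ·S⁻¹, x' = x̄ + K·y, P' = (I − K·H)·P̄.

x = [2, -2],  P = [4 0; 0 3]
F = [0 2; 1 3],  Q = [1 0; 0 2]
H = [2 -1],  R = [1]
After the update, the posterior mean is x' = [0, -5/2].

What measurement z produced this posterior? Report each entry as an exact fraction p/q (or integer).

z = [3]

x̄ = F·x = [-4, -4]
P̄ = F·P·Fᵀ + Q = [13 18; 18 33]
S = H·P̄·Hᵀ + R = [14]
K = P̄·Hᵀ·S⁻¹ = [4/7; 3/14]
x' − x̄ = [4, 3/2] = K·y
y = (KᵀK)⁻¹·Kᵀ·(x' − x̄) = [7]
z = y + H·x̄ = [7] + [-4] = [3]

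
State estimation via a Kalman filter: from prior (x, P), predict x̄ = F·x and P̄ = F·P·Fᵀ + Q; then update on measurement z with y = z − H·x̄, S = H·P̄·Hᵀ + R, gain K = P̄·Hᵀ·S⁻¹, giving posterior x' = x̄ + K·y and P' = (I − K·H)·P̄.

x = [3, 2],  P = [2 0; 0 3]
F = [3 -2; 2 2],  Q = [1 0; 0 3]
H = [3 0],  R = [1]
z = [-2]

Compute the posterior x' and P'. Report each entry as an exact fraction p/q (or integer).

x' = [-181/280, 10]
P' = [31/280 0; 0 23]

x̄ = F·x = [5, 10]
P̄ = F·P·Fᵀ + Q = [31 0; 0 23]
y = z − H·x̄ = [-17]
S = H·P̄·Hᵀ + R = [280]
K = P̄·Hᵀ·S⁻¹ = [93/280; 0]
x' = x̄ + K·y = [-181/280, 10]
P' = (I − K·H)·P̄ = [31/280 0; 0 23]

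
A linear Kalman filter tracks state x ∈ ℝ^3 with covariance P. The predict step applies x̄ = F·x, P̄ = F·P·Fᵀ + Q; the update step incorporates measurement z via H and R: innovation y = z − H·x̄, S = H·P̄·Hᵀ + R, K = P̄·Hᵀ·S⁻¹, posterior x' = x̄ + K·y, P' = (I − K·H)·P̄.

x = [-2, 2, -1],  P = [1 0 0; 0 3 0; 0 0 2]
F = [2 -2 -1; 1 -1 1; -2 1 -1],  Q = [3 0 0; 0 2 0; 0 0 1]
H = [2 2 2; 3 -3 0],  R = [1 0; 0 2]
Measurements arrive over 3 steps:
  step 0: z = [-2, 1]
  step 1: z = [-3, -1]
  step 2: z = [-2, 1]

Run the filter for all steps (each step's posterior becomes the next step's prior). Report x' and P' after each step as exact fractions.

step 0: x̄ = F·x = [-7, -5, 7]
step 0: P̄ = F·P·Fᵀ + Q = [21 6 -8; 6 8 -7; -8 -7 10]
step 0: y = z − H·x̄ = [8, 7]
step 0: S = H·P̄·Hᵀ + R = [85 72; 72 155]
step 0: K = P̄·Hᵀ·S⁻¹ = [2650/7991 1089/7991; 2602/7991 -1518/7991; -1334/7991 465/7991]
step 0: x' = x̄ + K·y = [-27114/7991, -29765/7991, 48520/7991]
step 0: P' = (I − K·H)·P̄ = [18106/7991 17380/7991 -34161/7991; 17380/7991 18392/7991 -34471/7991; -34161/7991 -34471/7991 67965/7991]
step 1: x̄ = F·x = [-43218/7991, 51171/7991, -24057/7991]
step 1: P̄ = F·P·Fᵀ + Q = [97650/7991 -64179/7991 28566/7991; -64179/7991 86305/7991 -36888/7991; 28566/7991 -36888/7991 29550/7991]
step 1: y = z − H·x̄ = [135/131, 275176/7991]
step 1: S = H·P̄·Hᵀ + R = [4623/131 7554/131; 7554/131 2826799/7991]
step 1: K = P̄·Hᵀ·S⁻¹ = [5298576/24395557 3326085/24395557; 15588532/73186671 -4743100/24395557; 1231892/24395557 1493814/24395557]
step 1: x' = x̄ + K·y = [-11942766/24395557, -1758443/24395557, -20733015/24395557]
step 1: P' = (I − K·H)·P̄ = [13770441/24395557 11553051/24395557 -22674204/24395557; 11553051/24395557 44145353/73186671 -23670080/24395557; -22674204/24395557 -23670080/24395557 46960230/24395557]
step 2: x̄ = F·x = [364369/24395557, -30917338/24395557, 42860104/24395557]
step 2: P̄ = F·P·Fᵀ + Q = [413043671/73186671 -105616322/73186671 24289370/73186671; -105616322/73186671 309367658/73186671 -101623874/73186671; 24289370/73186671 -101623874/73186671 154751426/73186671]
step 2: y = z − H·x̄ = [-73405384/24395557, -69449564/24395557]
step 2: S = H·P̄·Hᵀ + R = [2118231083/73186671 459178514/24395557; 459178514/24395557 2849723033/24395557]
step 2: K = P̄·Hᵀ·S⁻¹ = [48210785864/221509071643 32547210891/221509071643; 47292428836/221509071643 -39876992268/221509071643; 10976736572/221509071643 8018549148/221509071643]
step 2: x' = x̄ + K·y = [-234411938869/221509071643, -309505128758/221509071643, 333309280136/221509071643]
step 2: P' = (I − K·H)·P̄ = [121134956092/221509071643 99436815498/221509071643 -196466378658/221509071643; 99436815498/221509071643 126021477010/221509071643 -201812078090/221509071643; -196466378658/221509071643 -201812078090/221509071643 403766825034/221509071643]

step 0: x' = [-27114/7991, -29765/7991, 48520/7991], P' = [18106/7991 17380/7991 -34161/7991; 17380/7991 18392/7991 -34471/7991; -34161/7991 -34471/7991 67965/7991]
step 1: x' = [-11942766/24395557, -1758443/24395557, -20733015/24395557], P' = [13770441/24395557 11553051/24395557 -22674204/24395557; 11553051/24395557 44145353/73186671 -23670080/24395557; -22674204/24395557 -23670080/24395557 46960230/24395557]
step 2: x' = [-234411938869/221509071643, -309505128758/221509071643, 333309280136/221509071643], P' = [121134956092/221509071643 99436815498/221509071643 -196466378658/221509071643; 99436815498/221509071643 126021477010/221509071643 -201812078090/221509071643; -196466378658/221509071643 -201812078090/221509071643 403766825034/221509071643]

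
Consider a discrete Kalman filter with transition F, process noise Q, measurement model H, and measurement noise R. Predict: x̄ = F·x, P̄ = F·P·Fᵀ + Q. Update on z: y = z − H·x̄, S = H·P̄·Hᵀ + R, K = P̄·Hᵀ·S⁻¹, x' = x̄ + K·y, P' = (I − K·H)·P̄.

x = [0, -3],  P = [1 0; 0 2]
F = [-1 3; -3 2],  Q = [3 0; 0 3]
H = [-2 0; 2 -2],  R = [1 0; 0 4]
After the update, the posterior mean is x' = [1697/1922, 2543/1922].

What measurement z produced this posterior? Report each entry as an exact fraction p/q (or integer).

x̄ = F·x = [-9, -6]
P̄ = F·P·Fᵀ + Q = [22 15; 15 20]
S = H·P̄·Hᵀ + R = [89 -28; -28 52]
K = P̄·Hᵀ·S⁻¹ = [-474/961 7/1922; -460/961 -865/1922]
x' − x̄ = [18995/1922, 14075/1922] = K·y
y = (KᵀK)⁻¹·Kᵀ·(x' − x̄) = [-20, 5]
z = y + H·x̄ = [-20, 5] + [18, -6] = [-2, -1]

z = [-2, -1]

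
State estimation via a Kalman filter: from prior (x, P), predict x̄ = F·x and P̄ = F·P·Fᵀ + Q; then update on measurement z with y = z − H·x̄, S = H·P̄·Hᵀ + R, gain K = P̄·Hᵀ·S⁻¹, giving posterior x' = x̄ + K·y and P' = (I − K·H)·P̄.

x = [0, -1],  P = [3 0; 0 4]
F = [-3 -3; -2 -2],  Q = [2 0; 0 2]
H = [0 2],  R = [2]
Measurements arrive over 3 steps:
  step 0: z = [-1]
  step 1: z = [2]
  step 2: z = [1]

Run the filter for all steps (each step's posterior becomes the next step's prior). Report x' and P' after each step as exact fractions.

step 0: x' = [-27/61, -28/61], P' = [437/61 42/61; 42/61 30/61]
step 1: x' = [2479/1571, 4762/4713], P' = [11407/1571 1102/1571; 1102/1571 2326/4713]
step 2: x' = [75969/368837, 157664/368837], P' = [2679829/368837 258954/368837; 258954/368837 182062/368837]

step 0: x̄ = F·x = [3, 2]
step 0: P̄ = F·P·Fᵀ + Q = [65 42; 42 30]
step 0: y = z − H·x̄ = [-5]
step 0: S = H·P̄·Hᵀ + R = [122]
step 0: K = P̄·Hᵀ·S⁻¹ = [42/61; 30/61]
step 0: x' = x̄ + K·y = [-27/61, -28/61]
step 0: P' = (I − K·H)·P̄ = [437/61 42/61; 42/61 30/61]
step 1: x̄ = F·x = [165/61, 110/61]
step 1: P̄ = F·P·Fᵀ + Q = [5081/61 3306/61; 3306/61 2326/61]
step 1: y = z − H·x̄ = [-98/61]
step 1: S = H·P̄·Hᵀ + R = [9426/61]
step 1: K = P̄·Hᵀ·S⁻¹ = [1102/1571; 2326/4713]
step 1: x' = x̄ + K·y = [2479/1571, 4762/4713]
step 1: P' = (I − K·H)·P̄ = [11407/1571 1102/1571; 1102/1571 2326/4713]
step 2: x̄ = F·x = [-12199/1571, -24398/4713]
step 2: P̄ = F·P·Fᵀ + Q = [132619/1571 86318/1571; 86318/1571 182062/4713]
step 2: y = z − H·x̄ = [53509/4713]
step 2: S = H·P̄·Hᵀ + R = [737674/4713]
step 2: K = P̄·Hᵀ·S⁻¹ = [258954/368837; 182062/368837]
step 2: x' = x̄ + K·y = [75969/368837, 157664/368837]
step 2: P' = (I − K·H)·P̄ = [2679829/368837 258954/368837; 258954/368837 182062/368837]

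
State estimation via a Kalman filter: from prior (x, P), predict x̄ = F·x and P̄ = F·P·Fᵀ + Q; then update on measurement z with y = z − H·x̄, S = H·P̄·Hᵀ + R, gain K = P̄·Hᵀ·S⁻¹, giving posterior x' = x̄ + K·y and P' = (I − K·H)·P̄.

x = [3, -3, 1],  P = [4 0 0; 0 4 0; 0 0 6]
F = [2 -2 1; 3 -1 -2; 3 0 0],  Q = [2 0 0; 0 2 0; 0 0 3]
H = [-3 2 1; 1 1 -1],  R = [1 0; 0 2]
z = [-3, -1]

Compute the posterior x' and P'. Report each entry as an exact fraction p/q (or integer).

x' = [97687/28239, 31552/28239, 48192/9413]
P' = [317528/28239 220940/28239 168828/9413; 220940/28239 162686/28239 114678/9413; 168828/9413 114678/9413 277908/9413]

x̄ = F·x = [13, 10, 9]
P̄ = F·P·Fᵀ + Q = [40 20 24; 20 66 36; 24 36 39]
y = z − H·x̄ = [7, -15]
S = H·P̄·Hᵀ + R = [424 13; 13 67]
K = P̄·Hᵀ·S⁻¹ = [-4220/28239 15992/28239; 6586/28239 19796/28239; 780/9413 2799/9413]
x' = x̄ + K·y = [97687/28239, 31552/28239, 48192/9413]
P' = (I − K·H)·P̄ = [317528/28239 220940/28239 168828/9413; 220940/28239 162686/28239 114678/9413; 168828/9413 114678/9413 277908/9413]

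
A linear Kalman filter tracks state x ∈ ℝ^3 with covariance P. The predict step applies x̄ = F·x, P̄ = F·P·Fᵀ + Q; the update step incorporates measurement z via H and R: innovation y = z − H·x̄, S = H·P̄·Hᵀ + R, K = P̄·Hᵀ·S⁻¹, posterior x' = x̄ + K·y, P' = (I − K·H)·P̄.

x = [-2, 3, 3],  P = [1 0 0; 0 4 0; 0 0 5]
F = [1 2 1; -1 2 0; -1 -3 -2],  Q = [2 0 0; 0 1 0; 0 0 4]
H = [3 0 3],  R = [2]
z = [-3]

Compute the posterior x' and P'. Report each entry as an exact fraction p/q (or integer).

x̄ = F·x = [7, 8, -13]
P̄ = F·P·Fᵀ + Q = [24 15 -35; 15 18 -23; -35 -23 61]
y = z − H·x̄ = [15]
S = H·P̄·Hᵀ + R = [137]
K = P̄·Hᵀ·S⁻¹ = [-33/137; -24/137; 78/137]
x' = x̄ + K·y = [464/137, 736/137, -611/137]
P' = (I − K·H)·P̄ = [2199/137 1263/137 -2221/137; 1263/137 1890/137 -1279/137; -2221/137 -1279/137 2273/137]

x' = [464/137, 736/137, -611/137]
P' = [2199/137 1263/137 -2221/137; 1263/137 1890/137 -1279/137; -2221/137 -1279/137 2273/137]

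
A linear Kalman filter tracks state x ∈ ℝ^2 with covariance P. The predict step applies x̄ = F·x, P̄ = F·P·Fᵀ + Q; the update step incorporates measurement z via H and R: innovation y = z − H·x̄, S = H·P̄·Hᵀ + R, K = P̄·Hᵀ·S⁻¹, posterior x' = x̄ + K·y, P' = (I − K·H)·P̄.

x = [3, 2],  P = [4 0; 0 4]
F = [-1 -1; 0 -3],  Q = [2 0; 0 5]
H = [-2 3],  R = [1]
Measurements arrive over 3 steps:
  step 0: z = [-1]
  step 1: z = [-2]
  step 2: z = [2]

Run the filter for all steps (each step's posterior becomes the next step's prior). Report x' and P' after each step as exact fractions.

step 0: x̄ = F·x = [-5, -6]
step 0: P̄ = F·P·Fᵀ + Q = [10 12; 12 41]
step 0: y = z − H·x̄ = [7]
step 0: S = H·P̄·Hᵀ + R = [266]
step 0: K = P̄·Hᵀ·S⁻¹ = [8/133; 99/266]
step 0: x' = x̄ + K·y = [-87/19, -129/38]
step 0: P' = (I − K·H)·P̄ = [1202/133 804/133; 804/133 1105/266]
step 1: x̄ = F·x = [303/38, 387/38]
step 1: P̄ = F·P·Fᵀ + Q = [7257/266 8139/266; 8139/266 11275/266]
step 1: y = z − H·x̄ = [-631/38]
step 1: S = H·P̄·Hᵀ + R = [33101/266]
step 1: K = P̄·Hᵀ·S⁻¹ = [9903/33101; 17547/33101]
step 1: x' = x̄ + K·y = [99495/33101, 45735/33101]
step 1: P' = (I − K·H)·P̄ = [534378/33101 359553/33101; 359553/33101 245551/33101]
step 2: x̄ = F·x = [-145230/33101, -137205/33101]
step 2: P̄ = F·P·Fᵀ + Q = [1565237/33101 1815312/33101; 1815312/33101 2375464/33101]
step 2: y = z − H·x̄ = [187357/33101]
step 2: S = H·P̄·Hᵀ + R = [5889481/33101]
step 2: K = P̄·Hᵀ·S⁻¹ = [2315462/5889481; 3495768/5889481]
step 2: x' = x̄ + K·y = [-12734096/5889481, -4625529/5889481]
step 2: P' = (I − K·H)·P̄ = [116524253/5889481 78454656/5889481; 78454656/5889481 53468360/5889481]

step 0: x' = [-87/19, -129/38], P' = [1202/133 804/133; 804/133 1105/266]
step 1: x' = [99495/33101, 45735/33101], P' = [534378/33101 359553/33101; 359553/33101 245551/33101]
step 2: x' = [-12734096/5889481, -4625529/5889481], P' = [116524253/5889481 78454656/5889481; 78454656/5889481 53468360/5889481]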